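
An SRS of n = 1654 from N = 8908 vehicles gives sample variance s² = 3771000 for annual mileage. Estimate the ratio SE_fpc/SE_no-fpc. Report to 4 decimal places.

f = n/N = 1654/8908 = 0.18567580.
SE_no-fpc = √(s²/n) = 47.748586; SE_fpc = √((1−f)s²/n) = 43.088283.
Ratio = √(1−f) = 0.90239914.

0.9024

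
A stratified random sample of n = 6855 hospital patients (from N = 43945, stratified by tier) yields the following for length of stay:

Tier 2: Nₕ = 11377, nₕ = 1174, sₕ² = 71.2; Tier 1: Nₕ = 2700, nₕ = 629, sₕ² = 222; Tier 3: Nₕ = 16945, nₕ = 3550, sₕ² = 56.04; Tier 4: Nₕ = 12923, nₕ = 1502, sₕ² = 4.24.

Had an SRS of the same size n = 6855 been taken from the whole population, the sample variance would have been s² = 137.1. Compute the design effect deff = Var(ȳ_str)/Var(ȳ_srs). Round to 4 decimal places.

0.3992

Var(ȳ_str) = Σ Wₕ²(1−fₕ)sₕ²/nₕ with Wₕ = Nₕ/43945:
  Tier 2: (11377/43945)²·(1−1174/11377)·71.2/1174 = 0.0036454287
  Tier 1: (2700/43945)²·(1−629/2700)·222/629 = 0.0010219444
  Tier 3: (16945/43945)²·(1−3550/16945)·56.04/3550 = 0.0018553896
  Tier 4: (12923/43945)²·(1−1502/12923)·4.24/1502 = 2.1574685 × 10^-4
  → Var(ȳ_str) = 0.0067385096.
Var(ȳ_srs) = (1 − 6855/43945)·137.1/6855 = 0.016880191.
deff = 0.0067385096 / 0.016880191 = 0.3992.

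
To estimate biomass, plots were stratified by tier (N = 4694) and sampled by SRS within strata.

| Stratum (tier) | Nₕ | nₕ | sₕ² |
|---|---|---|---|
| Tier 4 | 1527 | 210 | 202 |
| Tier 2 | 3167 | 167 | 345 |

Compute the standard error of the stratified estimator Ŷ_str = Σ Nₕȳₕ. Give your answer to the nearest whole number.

Var(Ŷ_str) = Σₕ Nₕ²(1 − fₕ)sₕ²/nₕ.
Tier 4: 1527²·(1 − 210/1527)·202/210 = 1.9344472 × 10^6.
Tier 2: 3167²·(1 − 167/3167)·345/167 = 1.9627814 × 10^7.
Sum = 2.1562261 × 10^7.
SE = √(2.1562261 × 10^7) = 4644.

4644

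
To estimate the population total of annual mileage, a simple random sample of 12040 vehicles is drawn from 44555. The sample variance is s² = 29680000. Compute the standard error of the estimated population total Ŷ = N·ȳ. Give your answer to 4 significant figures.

Var(Ŷ) = N²·Var(ȳ) = N²·(1 − n/N)·s²/n.
f = 12040/44555 = 0.27022781; Var(ȳ) = 0.72977219·29680000/12040 = 1798.9733.
Var(Ŷ) = 44555² · 1798.9733 = 3.5712283 × 10^12.
SE(Ŷ) = √(3.5712283 × 10^12) = 1.890 × 10^6.

1.890 × 10^6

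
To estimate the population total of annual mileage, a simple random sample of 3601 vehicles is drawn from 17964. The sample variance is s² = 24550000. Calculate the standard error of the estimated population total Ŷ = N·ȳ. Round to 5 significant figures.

1.3263 × 10^6

Var(Ŷ) = N²·Var(ȳ) = N²·(1 − n/N)·s²/n.
f = 3601/17964 = 0.20045647; Var(ȳ) = 0.79954353·24550000/3601 = 5450.9285.
Var(Ŷ) = 17964² · 5450.9285 = 1.7590435 × 10^12.
SE(Ŷ) = √(1.7590435 × 10^12) = 1.3263 × 10^6.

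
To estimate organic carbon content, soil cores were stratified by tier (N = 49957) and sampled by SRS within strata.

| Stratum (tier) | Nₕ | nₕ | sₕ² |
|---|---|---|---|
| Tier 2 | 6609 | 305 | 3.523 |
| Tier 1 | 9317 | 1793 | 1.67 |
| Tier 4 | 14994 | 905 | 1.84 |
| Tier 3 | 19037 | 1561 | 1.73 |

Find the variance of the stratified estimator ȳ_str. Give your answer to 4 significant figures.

5.388 × 10^-4

Var(ȳ_str) = Σₕ Wₕ²(1 − fₕ)sₕ²/nₕ with Wₕ = Nₕ/N, N = 49957.
Tier 2: Wₕ = 0.13229377; term = 0.13229377²·(1 − 0.04614919)·3.523/305 = 1.9282887 × 10^-4.
Tier 1: Wₕ = 0.18650039; term = 0.18650039²·(1 − 0.19244392)·1.67/1793 = 2.6161845 × 10^-5.
Tier 4: Wₕ = 0.30013812; term = 0.30013812²·(1 − 0.06035748)·1.84/905 = 1.7209736 × 10^-4.
Tier 3: Wₕ = 0.38106772; term = 0.38106772²·(1 − 0.08199821)·1.73/1561 = 1.477376 × 10^-4.
Sum = 5.3882568 × 10^-4.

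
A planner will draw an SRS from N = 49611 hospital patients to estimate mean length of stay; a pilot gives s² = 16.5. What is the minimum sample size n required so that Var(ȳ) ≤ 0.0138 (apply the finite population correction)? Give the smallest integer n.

Without fpc, n₀ = s²/D = 16.5/0.0138 = 1195.6522.
With fpc, (1 − n/N)·s²/n ≤ D requires n ≥ n₀/(1 + n₀/N) = 1195.6522/(1 + 1195.6522/49611) = 1167.5145.
Rounding up, n = 1168.

1168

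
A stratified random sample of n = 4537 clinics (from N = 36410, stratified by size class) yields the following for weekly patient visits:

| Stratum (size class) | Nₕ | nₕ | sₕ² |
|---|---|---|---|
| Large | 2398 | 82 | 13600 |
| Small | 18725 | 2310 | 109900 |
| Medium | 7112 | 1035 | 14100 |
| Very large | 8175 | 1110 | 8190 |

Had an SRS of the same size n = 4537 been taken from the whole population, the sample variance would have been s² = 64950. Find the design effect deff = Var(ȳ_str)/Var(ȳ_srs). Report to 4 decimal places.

0.9968

Var(ȳ_str) = Σ Wₕ²(1−fₕ)sₕ²/nₕ with Wₕ = Nₕ/36410:
  Large: (2398/36410)²·(1−82/2398)·13600/82 = 0.69481859
  Small: (18725/36410)²·(1−2310/18725)·109900/2310 = 11.030801
  Medium: (7112/36410)²·(1−1035/7112)·14100/1035 = 0.44413847
  Very large: (8175/36410)²·(1−1110/8175)·8190/1110 = 0.32145449
  → Var(ȳ_str) = 12.491213.
Var(ȳ_srs) = (1 − 4537/36410)·64950/4537 = 12.531776.
deff = 12.491213 / 12.531776 = 0.9968.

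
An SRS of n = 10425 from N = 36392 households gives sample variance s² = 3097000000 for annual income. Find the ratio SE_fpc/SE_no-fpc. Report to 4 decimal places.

f = n/N = 10425/36392 = 0.28646406.
SE_no-fpc = √(s²/n) = 545.04526; SE_fpc = √((1−f)s²/n) = 460.40549.
Ratio = √(1−f) = 0.84471057.

0.8447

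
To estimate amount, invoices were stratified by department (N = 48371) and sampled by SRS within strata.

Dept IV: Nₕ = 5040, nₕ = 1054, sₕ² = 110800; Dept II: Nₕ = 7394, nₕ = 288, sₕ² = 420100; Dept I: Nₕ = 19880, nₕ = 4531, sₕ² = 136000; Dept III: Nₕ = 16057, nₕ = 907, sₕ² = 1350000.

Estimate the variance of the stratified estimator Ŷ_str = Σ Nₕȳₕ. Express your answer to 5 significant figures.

Var(Ŷ_str) = Σₕ Nₕ²(1 − fₕ)sₕ²/nₕ.
Dept IV: 5040²·(1 − 1054/5040)·110800/1054 = 2.111869 × 10^9.
Dept II: 7394²·(1 − 288/7394)·420100/288 = 7.664165 × 10^10.
Dept I: 19880²·(1 − 4531/19880)·136000/4531 = 9.1588577 × 10^9.
Dept III: 16057²·(1 − 907/16057)·1350000/907 = 3.6207915 × 10^11.
Sum = 4.4999153 × 10^11.

4.4999 × 10^11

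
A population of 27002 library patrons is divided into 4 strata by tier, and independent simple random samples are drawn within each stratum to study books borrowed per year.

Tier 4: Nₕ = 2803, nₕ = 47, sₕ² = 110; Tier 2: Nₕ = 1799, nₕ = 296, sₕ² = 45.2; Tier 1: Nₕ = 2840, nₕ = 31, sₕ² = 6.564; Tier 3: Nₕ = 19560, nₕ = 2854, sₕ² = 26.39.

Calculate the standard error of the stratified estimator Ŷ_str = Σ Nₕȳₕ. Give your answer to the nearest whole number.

Var(Ŷ_str) = Σₕ Nₕ²(1 − fₕ)sₕ²/nₕ.
Tier 4: 2803²·(1 − 47/2803)·110/47 = 1.8079946 × 10^7.
Tier 2: 1799²·(1 − 296/1799)·45.2/296 = 412892.38.
Tier 1: 2840²·(1 − 31/2840)·6.564/31 = 1.689184 × 10^6.
Tier 3: 19560²·(1 − 2854/19560)·26.39/2854 = 3.0215289 × 10^6.
Sum = 2.3203551 × 10^7.
SE = √(2.3203551 × 10^7) = 4817.

4817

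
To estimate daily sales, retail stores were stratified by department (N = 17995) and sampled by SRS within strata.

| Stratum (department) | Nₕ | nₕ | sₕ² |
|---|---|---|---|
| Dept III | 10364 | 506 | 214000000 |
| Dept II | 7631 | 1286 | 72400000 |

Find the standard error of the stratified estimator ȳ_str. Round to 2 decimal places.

Var(ȳ_str) = Σₕ Wₕ²(1 − fₕ)sₕ²/nₕ with Wₕ = Nₕ/N, N = 17995.
Dept III: Wₕ = 0.57593776; term = 0.57593776²·(1 − 0.04882285)·214000000/506 = 133436.85.
Dept II: Wₕ = 0.42406224; term = 0.42406224²·(1 − 0.16852313)·72400000/1286 = 8417.9623.
Sum = 141854.81.
SE = √(141854.81) = 376.64.

376.64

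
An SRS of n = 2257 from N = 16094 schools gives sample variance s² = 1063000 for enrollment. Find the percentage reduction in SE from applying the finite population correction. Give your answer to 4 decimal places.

f = n/N = 2257/16094 = 0.14023860.
SE_no-fpc = √(s²/n) = 21.702055; SE_fpc = √((1−f)s²/n) = 20.122866.
Ratio = √(1−f) = 0.92723320. Reduction = 100·(1 − 0.92723320) = 7.2767%.

7.2767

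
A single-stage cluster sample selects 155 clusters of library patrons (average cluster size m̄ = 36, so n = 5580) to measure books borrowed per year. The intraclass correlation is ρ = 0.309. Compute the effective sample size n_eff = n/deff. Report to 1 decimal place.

deff = 1 + (36 − 1)·0.309 = 1 + 10.815 = 11.815.
n_eff = 5580 / 11.815 = 472.3.

472.3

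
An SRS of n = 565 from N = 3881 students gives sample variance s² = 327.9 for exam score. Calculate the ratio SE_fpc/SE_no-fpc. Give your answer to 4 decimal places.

f = n/N = 565/3881 = 0.14558104.
SE_no-fpc = √(s²/n) = 0.76180968; SE_fpc = √((1−f)s²/n) = 0.70417714.
Ratio = √(1−f) = 0.92434786.

0.9243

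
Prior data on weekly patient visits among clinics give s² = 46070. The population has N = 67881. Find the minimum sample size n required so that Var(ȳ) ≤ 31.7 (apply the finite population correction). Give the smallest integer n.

1423

Without fpc, n₀ = s²/D = 46070/31.7 = 1453.3123.
With fpc, (1 − n/N)·s²/n ≤ D requires n ≥ n₀/(1 + n₀/N) = 1453.3123/(1 + 1453.3123/67881) = 1422.8495.
Rounding up, n = 1423.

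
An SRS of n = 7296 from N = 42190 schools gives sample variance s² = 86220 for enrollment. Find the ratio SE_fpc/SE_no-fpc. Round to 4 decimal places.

0.9094

f = n/N = 7296/42190 = 0.17293197.
SE_no-fpc = √(s²/n) = 3.4376495; SE_fpc = √((1−f)s²/n) = 3.1263112.
Ratio = √(1−f) = 0.90943280.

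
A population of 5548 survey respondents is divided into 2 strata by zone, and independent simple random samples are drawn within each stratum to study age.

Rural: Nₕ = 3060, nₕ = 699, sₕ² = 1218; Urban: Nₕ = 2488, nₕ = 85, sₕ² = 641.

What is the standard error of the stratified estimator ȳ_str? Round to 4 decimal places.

1.3689

Var(ȳ_str) = Σₕ Wₕ²(1 − fₕ)sₕ²/nₕ with Wₕ = Nₕ/N, N = 5548.
Rural: Wₕ = 0.55155011; term = 0.55155011²·(1 − 0.22843137)·1218/699 = 0.40899182.
Urban: Wₕ = 0.44844989; term = 0.44844989²·(1 − 0.03416399)·641/85 = 1.4647731.
Sum = 1.8737649.
SE = √(1.8737649) = 1.3689.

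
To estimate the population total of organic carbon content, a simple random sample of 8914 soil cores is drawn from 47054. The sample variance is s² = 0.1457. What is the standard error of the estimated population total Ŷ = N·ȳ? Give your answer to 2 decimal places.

171.27

Var(Ŷ) = N²·Var(ȳ) = N²·(1 − n/N)·s²/n.
f = 8914/47054 = 0.18944192; Var(ȳ) = 0.81055808·0.1457/8914 = 1.3248633 × 10^-5.
Var(Ŷ) = 47054² · (1.3248633 × 10^-5) = 29333.519.
SE(Ŷ) = √(29333.519) = 171.27.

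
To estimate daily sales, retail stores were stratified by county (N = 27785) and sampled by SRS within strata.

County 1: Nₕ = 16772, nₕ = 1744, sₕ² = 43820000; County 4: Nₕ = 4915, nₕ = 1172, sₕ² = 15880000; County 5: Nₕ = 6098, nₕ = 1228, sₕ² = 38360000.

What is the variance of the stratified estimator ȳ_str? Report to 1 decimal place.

9727.9

Var(ȳ_str) = Σₕ Wₕ²(1 − fₕ)sₕ²/nₕ with Wₕ = Nₕ/N, N = 27785.
County 1: Wₕ = 0.60363505; term = 0.60363505²·(1 − 0.10398283)·43820000/1744 = 8203.3479.
County 4: Wₕ = 0.17689401; term = 0.17689401²·(1 − 0.23845371)·15880000/1172 = 322.88319.
County 5: Wₕ = 0.21947094; term = 0.21947094²·(1 − 0.20137750)·38360000/1228 = 1201.644.
Sum = 9727.8751.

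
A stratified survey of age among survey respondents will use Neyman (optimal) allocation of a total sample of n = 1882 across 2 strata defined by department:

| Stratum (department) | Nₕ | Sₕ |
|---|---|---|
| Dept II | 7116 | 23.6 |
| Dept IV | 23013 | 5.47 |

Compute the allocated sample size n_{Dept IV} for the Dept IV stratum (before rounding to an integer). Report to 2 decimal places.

806.31

Neyman allocation: nₕ = n·NₕSₕ / Σⱼ NⱼSⱼ.
Σ NⱼSⱼ = 7116·23.6 + 23013·5.47 = 293818.71.
n_{Dept IV} = 1882·23013·5.47 / 293818.71 = 806.31.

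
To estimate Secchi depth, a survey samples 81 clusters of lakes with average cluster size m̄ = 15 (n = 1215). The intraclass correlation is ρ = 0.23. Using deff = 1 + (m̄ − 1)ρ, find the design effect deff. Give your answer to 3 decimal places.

deff = 1 + (15 − 1)·0.23 = 1 + 3.22 = 4.22.

4.220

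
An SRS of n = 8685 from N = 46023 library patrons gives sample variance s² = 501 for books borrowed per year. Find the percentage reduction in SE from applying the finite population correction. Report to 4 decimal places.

f = n/N = 8685/46023 = 0.18870999.
SE_no-fpc = √(s²/n) = 0.2401784; SE_fpc = √((1−f)s²/n) = 0.21633262.
Ratio = √(1−f) = 0.90071639. Reduction = 100·(1 − 0.90071639) = 9.9284%.

9.9284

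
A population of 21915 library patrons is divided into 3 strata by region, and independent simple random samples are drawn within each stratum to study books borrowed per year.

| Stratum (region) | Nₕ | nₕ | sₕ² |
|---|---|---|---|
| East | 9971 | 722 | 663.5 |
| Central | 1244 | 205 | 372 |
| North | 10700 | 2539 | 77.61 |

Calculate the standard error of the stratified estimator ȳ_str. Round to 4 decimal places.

Var(ȳ_str) = Σₕ Wₕ²(1 − fₕ)sₕ²/nₕ with Wₕ = Nₕ/N, N = 21915.
East: Wₕ = 0.45498517; term = 0.45498517²·(1 − 0.07240999)·663.5/722 = 0.17646325.
Central: Wₕ = 0.05676477; term = 0.05676477²·(1 − 0.16479100)·372/205 = 0.0048836222.
North: Wₕ = 0.48825006; term = 0.48825006²·(1 − 0.23728972)·77.61/2539 = 0.0055577523.
Sum = 0.18690462.
SE = √(0.18690462) = 0.4323.

0.4323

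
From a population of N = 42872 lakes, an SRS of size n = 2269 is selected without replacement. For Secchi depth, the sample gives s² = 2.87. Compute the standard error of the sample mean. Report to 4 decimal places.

Under SRS without replacement, Var(ȳ) = (1 − f)·s²/n with f = n/N = 2269/42872 = 0.05292499.
Var(ȳ) = (1 − 0.05292499)·2.87/2269 = 0.94707501·0.0012648744 = 0.0011979309.
SE(ȳ) = √(0.0011979309) = 0.0346.

0.0346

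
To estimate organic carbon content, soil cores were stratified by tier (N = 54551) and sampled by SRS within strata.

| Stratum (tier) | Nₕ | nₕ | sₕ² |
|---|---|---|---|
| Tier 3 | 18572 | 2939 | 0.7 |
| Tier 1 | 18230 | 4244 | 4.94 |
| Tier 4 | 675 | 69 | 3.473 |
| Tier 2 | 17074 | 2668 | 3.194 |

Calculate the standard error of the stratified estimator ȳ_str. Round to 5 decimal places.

Var(ȳ_str) = Σₕ Wₕ²(1 − fₕ)sₕ²/nₕ with Wₕ = Nₕ/N, N = 54551.
Tier 3: Wₕ = 0.34045205; term = 0.34045205²·(1 − 0.15824898)·0.7/2939 = 2.3237747 × 10^-5.
Tier 1: Wₕ = 0.33418269; term = 0.33418269²·(1 − 0.23280307)·4.94/4244 = 9.9730118 × 10^-5.
Tier 4: Wₕ = 0.01237374; term = 0.01237374²·(1 − 0.10222222)·3.473/69 = 6.9187344 × 10^-6.
Tier 2: Wₕ = 0.31299151; term = 0.31299151²·(1 − 0.15626098)·3.194/2668 = 9.8951491 × 10^-5.
Sum = 2.2883809 × 10^-4.
SE = √(2.2883809 × 10^-4) = 0.01513.

0.01513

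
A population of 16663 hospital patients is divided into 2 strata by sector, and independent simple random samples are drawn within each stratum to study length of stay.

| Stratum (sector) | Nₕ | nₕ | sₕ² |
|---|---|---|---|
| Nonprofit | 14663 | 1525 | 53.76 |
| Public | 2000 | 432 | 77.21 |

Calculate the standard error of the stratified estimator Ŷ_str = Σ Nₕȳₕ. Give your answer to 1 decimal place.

Var(Ŷ_str) = Σₕ Nₕ²(1 − fₕ)sₕ²/nₕ.
Nonprofit: 14663²·(1 − 1525/14663)·53.76/1525 = 6.7911216 × 10^6.
Public: 2000²·(1 − 432/2000)·77.21/432 = 560487.41.
Sum = 7.351609 × 10^6.
SE = √(7.351609 × 10^6) = 2711.4.

2711.4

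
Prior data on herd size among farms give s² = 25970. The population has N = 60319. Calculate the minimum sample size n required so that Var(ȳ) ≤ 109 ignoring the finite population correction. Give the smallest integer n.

239

Without fpc, n₀ = s²/D = 25970/109 = 238.2569.
Rounding up, n = 239.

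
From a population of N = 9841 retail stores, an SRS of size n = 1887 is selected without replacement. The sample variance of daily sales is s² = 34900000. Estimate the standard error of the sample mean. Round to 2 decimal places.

122.26

Under SRS without replacement, Var(ȳ) = (1 − f)·s²/n with f = n/N = 1887/9841 = 0.19174881.
Var(ȳ) = (1 − 0.19174881)·34900000/1887 = 0.80825119·18494.966 = 14948.578.
SE(ȳ) = √(14948.578) = 122.26.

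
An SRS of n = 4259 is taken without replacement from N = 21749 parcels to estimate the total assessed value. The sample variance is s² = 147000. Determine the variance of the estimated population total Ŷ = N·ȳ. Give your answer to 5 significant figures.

1.3129 × 10^10

Var(Ŷ) = N²·Var(ȳ) = N²·(1 − n/N)·s²/n.
f = 4259/21749 = 0.19582510; Var(ȳ) = 0.80417490·147000/4259 = 27.756213.
Var(Ŷ) = 21749² · 27.756213 = 1.3129216 × 10^10.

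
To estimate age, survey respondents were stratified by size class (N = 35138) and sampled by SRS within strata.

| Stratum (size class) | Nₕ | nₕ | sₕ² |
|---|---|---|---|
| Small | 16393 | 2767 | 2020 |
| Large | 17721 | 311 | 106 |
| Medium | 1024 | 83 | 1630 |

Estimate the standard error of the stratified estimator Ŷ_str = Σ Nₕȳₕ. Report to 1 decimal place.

Var(Ŷ_str) = Σₕ Nₕ²(1 − fₕ)sₕ²/nₕ.
Small: 16393²·(1 − 2767/16393)·2020/2767 = 1.6306811 × 10^8.
Large: 17721²·(1 − 311/17721)·106/311 = 1.0515562 × 10^8.
Medium: 1024²·(1 − 83/1024)·1630/83 = 1.8923397 × 10^7.
Sum = 2.8714713 × 10^8.
SE = √(2.8714713 × 10^8) = 16945.4.

16945.4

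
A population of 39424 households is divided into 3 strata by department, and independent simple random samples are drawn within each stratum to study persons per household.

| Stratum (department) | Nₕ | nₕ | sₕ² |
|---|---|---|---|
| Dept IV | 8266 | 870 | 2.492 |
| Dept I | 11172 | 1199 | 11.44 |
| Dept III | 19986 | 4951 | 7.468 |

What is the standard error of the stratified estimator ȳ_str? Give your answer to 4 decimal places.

0.0330

Var(ȳ_str) = Σₕ Wₕ²(1 − fₕ)sₕ²/nₕ with Wₕ = Nₕ/N, N = 39424.
Dept IV: Wₕ = 0.20966924; term = 0.20966924²·(1 − 0.10525042)·2.492/870 = 1.1266777 × 10^-4.
Dept I: Wₕ = 0.28338068; term = 0.28338068²·(1 − 0.10732188)·11.44/1199 = 6.8397813 × 10^-4.
Dept III: Wₕ = 0.50695008; term = 0.50695008²·(1 − 0.24772341)·7.468/4951 = 2.9162136 × 10^-4.
Sum = 0.0010882673.
SE = √(0.0010882673) = 0.0330.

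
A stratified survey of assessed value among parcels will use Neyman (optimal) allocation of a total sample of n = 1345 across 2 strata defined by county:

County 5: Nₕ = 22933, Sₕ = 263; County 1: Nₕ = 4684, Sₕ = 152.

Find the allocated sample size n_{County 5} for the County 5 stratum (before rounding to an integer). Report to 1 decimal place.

1203.0

Neyman allocation: nₕ = n·NₕSₕ / Σⱼ NⱼSⱼ.
Σ NⱼSⱼ = 22933·263 + 4684·152 = 6.743347 × 10^6.
n_{County 5} = 1345·22933·263 / (6.743347 × 10^6) = 1203.0.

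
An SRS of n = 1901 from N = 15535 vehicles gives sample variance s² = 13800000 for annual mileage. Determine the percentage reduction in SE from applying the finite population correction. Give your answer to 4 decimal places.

f = n/N = 1901/15535 = 0.12236884.
SE_no-fpc = √(s²/n) = 85.201744; SE_fpc = √((1−f)s²/n) = 79.818673.
Ratio = √(1−f) = 0.93681970. Reduction = 100·(1 − 0.93681970) = 6.3180%.

6.3180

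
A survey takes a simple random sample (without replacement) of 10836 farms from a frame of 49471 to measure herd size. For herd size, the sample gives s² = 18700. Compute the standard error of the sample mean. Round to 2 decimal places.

Under SRS without replacement, Var(ȳ) = (1 − f)·s²/n with f = n/N = 10836/49471 = 0.21903742.
Var(ȳ) = (1 − 0.21903742)·18700/10836 = 0.78096258·1.7257291 = 1.3477298.
SE(ȳ) = √(1.3477298) = 1.16.

1.16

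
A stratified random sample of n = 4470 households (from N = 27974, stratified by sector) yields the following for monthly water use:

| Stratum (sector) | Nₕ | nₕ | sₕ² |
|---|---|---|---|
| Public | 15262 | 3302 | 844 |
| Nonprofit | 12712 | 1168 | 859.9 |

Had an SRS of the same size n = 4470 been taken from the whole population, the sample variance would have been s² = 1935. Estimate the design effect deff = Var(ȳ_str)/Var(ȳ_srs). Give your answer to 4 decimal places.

0.5435

Var(ȳ_str) = Σ Wₕ²(1−fₕ)sₕ²/nₕ with Wₕ = Nₕ/27974:
  Public: (15262/27974)²·(1−3302/15262)·844/3302 = 0.059620946
  Nonprofit: (12712/27974)²·(1−1168/12712)·859.9/1168 = 0.13805946
  → Var(ȳ_str) = 0.19768041.
Var(ȳ_srs) = (1 − 4470/27974)·1935/4470 = 0.36371453.
deff = 0.19768041 / 0.36371453 = 0.5435.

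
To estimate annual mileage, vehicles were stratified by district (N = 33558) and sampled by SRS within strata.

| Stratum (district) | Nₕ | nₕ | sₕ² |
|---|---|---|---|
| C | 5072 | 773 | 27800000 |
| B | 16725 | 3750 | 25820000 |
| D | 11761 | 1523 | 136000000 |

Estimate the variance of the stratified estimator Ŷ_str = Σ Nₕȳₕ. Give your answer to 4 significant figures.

Var(Ŷ_str) = Σₕ Nₕ²(1 − fₕ)sₕ²/nₕ.
C: 5072²·(1 − 773/5072)·27800000/773 = 7.8417319 × 10^11.
B: 16725²·(1 − 3750/16725)·25820000/3750 = 1.4941647 × 10^12.
D: 11761²·(1 − 1523/11761)·136000000/1523 = 1.0752226 × 10^13.
Sum = 1.3030564 × 10^13.

1.303 × 10^13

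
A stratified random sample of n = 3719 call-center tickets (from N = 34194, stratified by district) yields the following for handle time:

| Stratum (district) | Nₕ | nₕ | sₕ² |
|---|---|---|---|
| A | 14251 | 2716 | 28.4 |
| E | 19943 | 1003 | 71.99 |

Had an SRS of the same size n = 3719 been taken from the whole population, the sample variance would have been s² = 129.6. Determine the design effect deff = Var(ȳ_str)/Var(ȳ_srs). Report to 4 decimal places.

Var(ȳ_str) = Σ Wₕ²(1−fₕ)sₕ²/nₕ with Wₕ = Nₕ/34194:
  A: (14251/34194)²·(1−2716/14251)·28.4/2716 = 0.0014701163
  E: (19943/34194)²·(1−1003/19943)·71.99/1003 = 0.023186857
  → Var(ȳ_str) = 0.024656973.
Var(ȳ_srs) = (1 − 3719/34194)·129.6/3719 = 0.031057939.
deff = 0.024656973 / 0.031057939 = 0.7939.

0.7939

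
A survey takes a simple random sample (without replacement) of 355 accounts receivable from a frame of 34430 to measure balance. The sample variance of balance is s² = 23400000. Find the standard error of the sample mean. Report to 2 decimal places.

255.41

Under SRS without replacement, Var(ȳ) = (1 − f)·s²/n with f = n/N = 355/34430 = 0.01031078.
Var(ȳ) = (1 − 0.01031078)·23400000/355 = 0.98968922·65915.493 = 65235.853.
SE(ȳ) = √(65235.853) = 255.41.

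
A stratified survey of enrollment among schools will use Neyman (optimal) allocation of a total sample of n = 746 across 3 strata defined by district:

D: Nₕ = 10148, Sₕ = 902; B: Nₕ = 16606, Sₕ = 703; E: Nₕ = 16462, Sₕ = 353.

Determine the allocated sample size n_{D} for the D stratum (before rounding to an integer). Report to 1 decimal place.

256.3

Neyman allocation: nₕ = n·NₕSₕ / Σⱼ NⱼSⱼ.
Σ NⱼSⱼ = 10148·902 + 16606·703 + 16462·353 = 2.66386 × 10^7.
n_{D} = 746·10148·902 / (2.66386 × 10^7) = 256.3.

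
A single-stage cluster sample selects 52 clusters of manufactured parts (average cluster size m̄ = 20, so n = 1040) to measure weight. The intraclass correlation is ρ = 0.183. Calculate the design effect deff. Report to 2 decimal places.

4.48

deff = 1 + (20 − 1)·0.183 = 1 + 3.477 = 4.477.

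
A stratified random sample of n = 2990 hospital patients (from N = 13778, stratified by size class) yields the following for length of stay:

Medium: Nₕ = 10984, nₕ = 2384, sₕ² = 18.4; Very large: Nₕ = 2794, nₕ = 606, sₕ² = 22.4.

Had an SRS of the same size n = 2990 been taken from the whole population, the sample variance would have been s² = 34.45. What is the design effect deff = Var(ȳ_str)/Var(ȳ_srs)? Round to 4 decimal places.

Var(ȳ_str) = Σ Wₕ²(1−fₕ)sₕ²/nₕ with Wₕ = Nₕ/13778:
  Medium: (10984/13778)²·(1−2384/10984)·18.4/2384 = 0.0038405921
  Very large: (2794/13778)²·(1−606/2794)·22.4/606 = 0.0011903557
  → Var(ȳ_str) = 0.0050309478.
Var(ȳ_srs) = (1 − 2990/13778)·34.45/2990 = 0.0090213762.
deff = 0.0050309478 / 0.0090213762 = 0.5577.

0.5577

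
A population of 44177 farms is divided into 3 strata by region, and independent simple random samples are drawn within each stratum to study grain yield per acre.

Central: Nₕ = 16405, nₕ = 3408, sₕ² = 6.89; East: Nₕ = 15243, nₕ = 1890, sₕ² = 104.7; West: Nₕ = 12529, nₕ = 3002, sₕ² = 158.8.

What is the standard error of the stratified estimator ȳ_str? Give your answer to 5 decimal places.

0.09609

Var(ȳ_str) = Σₕ Wₕ²(1 − fₕ)sₕ²/nₕ with Wₕ = Nₕ/N, N = 44177.
Central: Wₕ = 0.37134708; term = 0.37134708²·(1 − 0.20774154)·6.89/3408 = 2.2087499 × 10^-4.
East: Wₕ = 0.34504380; term = 0.34504380²·(1 − 0.12399134)·104.7/1890 = 0.0057775237.
West: Wₕ = 0.28360912; term = 0.28360912²·(1 − 0.23960412)·158.8/3002 = 0.0032353401.
Sum = 0.0092337388.
SE = √(0.0092337388) = 0.09609.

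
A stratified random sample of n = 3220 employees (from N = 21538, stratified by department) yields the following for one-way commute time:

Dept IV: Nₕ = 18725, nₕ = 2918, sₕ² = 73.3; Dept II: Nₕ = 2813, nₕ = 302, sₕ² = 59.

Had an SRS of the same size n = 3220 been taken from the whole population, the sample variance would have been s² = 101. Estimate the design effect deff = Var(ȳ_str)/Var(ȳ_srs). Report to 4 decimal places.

Var(ȳ_str) = Σ Wₕ²(1−fₕ)sₕ²/nₕ with Wₕ = Nₕ/21538:
  Dept IV: (18725/21538)²·(1−2918/18725)·73.3/2918 = 0.016027996
  Dept II: (2813/21538)²·(1−302/2813)·59/302 = 0.002974752
  → Var(ȳ_str) = 0.019002748.
Var(ȳ_srs) = (1 − 3220/21538)·101/3220 = 0.026677073.
deff = 0.019002748 / 0.026677073 = 0.7123.

0.7123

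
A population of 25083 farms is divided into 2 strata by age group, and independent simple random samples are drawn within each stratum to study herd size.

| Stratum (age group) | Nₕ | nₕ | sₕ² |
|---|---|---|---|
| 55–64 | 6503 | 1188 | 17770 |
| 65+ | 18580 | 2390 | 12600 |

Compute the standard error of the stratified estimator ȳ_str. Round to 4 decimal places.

1.8282

Var(ȳ_str) = Σₕ Wₕ²(1 − fₕ)sₕ²/nₕ with Wₕ = Nₕ/N, N = 25083.
55–64: Wₕ = 0.25925926; term = 0.25925926²·(1 − 0.18268491)·17770/1188 = 0.82172983.
65+: Wₕ = 0.74074074; term = 0.74074074²·(1 − 0.12863294)·12600/2390 = 2.5206134.
Sum = 3.3423432.
SE = √(3.3423432) = 1.8282.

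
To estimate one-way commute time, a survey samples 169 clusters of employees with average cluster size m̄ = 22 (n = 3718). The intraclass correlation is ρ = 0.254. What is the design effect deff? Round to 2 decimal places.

deff = 1 + (22 − 1)·0.254 = 1 + 5.334 = 6.334.

6.33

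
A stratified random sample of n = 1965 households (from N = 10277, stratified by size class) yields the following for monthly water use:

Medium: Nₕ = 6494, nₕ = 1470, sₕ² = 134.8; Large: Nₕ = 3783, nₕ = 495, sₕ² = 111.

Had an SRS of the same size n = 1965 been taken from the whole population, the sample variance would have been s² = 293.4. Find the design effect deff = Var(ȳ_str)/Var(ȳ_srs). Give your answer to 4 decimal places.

0.4532

Var(ȳ_str) = Σ Wₕ²(1−fₕ)sₕ²/nₕ with Wₕ = Nₕ/10277:
  Medium: (6494/10277)²·(1−1470/6494)·134.8/1470 = 0.028327077
  Large: (3783/10277)²·(1−495/3783)·111/495 = 0.026409077
  → Var(ȳ_str) = 0.054736154.
Var(ȳ_srs) = (1 − 1965/10277)·293.4/1965 = 0.12076379.
deff = 0.054736154 / 0.12076379 = 0.4532.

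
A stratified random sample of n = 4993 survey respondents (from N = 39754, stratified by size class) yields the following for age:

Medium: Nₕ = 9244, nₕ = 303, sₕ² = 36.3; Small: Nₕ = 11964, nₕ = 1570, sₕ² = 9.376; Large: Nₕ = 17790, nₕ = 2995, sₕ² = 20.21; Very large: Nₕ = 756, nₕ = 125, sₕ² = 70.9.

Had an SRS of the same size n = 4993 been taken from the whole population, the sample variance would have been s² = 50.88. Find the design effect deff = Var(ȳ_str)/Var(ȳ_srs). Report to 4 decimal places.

Var(ȳ_str) = Σ Wₕ²(1−fₕ)sₕ²/nₕ with Wₕ = Nₕ/39754:
  Medium: (9244/39754)²·(1−303/9244)·36.3/303 = 0.0062653936
  Small: (11964/39754)²·(1−1570/11964)·9.376/1570 = 4.6991077 × 10^-4
  Large: (17790/39754)²·(1−2995/17790)·20.21/2995 = 0.0011238251
  Very large: (756/39754)²·(1−125/756)·70.9/125 = 1.7120865 × 10^-4
  → Var(ȳ_str) = 0.0080303381.
Var(ȳ_srs) = (1 − 4993/39754)·50.88/4993 = 0.0089103952.
deff = 0.0080303381 / 0.0089103952 = 0.9012.

0.9012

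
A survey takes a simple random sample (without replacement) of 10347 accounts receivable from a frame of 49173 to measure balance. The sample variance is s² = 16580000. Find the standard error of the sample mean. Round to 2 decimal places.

Under SRS without replacement, Var(ȳ) = (1 − f)·s²/n with f = n/N = 10347/49173 = 0.21042035.
Var(ȳ) = (1 − 0.21042035)·16580000/10347 = 0.78957965·1602.3968 = 1265.2199.
SE(ȳ) = √(1265.2199) = 35.57.

35.57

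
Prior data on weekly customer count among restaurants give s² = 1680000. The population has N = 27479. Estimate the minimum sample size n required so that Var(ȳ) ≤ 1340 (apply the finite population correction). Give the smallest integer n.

1200

Without fpc, n₀ = s²/D = 1680000/1340 = 1253.7313.
With fpc, (1 − n/N)·s²/n ≤ D requires n ≥ n₀/(1 + n₀/N) = 1253.7313/(1 + 1253.7313/27479) = 1199.0257.
Rounding up, n = 1200.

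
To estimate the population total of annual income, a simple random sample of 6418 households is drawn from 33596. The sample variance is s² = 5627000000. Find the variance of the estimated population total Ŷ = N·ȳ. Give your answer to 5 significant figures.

8.0054 × 10^14

Var(Ŷ) = N²·Var(ȳ) = N²·(1 − n/N)·s²/n.
f = 6418/33596 = 0.19103465; Var(ȳ) = 0.80896535·5627000000/6418 = 709262.71.
Var(Ŷ) = 33596² · 709262.71 = 8.0053859 × 10^14.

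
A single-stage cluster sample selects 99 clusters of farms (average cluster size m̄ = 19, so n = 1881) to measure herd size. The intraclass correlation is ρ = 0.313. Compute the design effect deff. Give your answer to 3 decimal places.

6.634

deff = 1 + (19 − 1)·0.313 = 1 + 5.634 = 6.634.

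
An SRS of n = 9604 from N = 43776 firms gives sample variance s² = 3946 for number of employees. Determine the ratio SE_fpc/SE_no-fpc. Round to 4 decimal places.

f = n/N = 9604/43776 = 0.21938962.
SE_no-fpc = √(s²/n) = 0.64099179; SE_fpc = √((1−f)s²/n) = 0.56633008.
Ratio = √(1−f) = 0.88352158.

0.8835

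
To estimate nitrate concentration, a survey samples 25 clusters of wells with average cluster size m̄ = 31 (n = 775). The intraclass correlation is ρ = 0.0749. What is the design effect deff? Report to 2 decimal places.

3.25

deff = 1 + (31 − 1)·0.0749 = 1 + 2.247 = 3.247.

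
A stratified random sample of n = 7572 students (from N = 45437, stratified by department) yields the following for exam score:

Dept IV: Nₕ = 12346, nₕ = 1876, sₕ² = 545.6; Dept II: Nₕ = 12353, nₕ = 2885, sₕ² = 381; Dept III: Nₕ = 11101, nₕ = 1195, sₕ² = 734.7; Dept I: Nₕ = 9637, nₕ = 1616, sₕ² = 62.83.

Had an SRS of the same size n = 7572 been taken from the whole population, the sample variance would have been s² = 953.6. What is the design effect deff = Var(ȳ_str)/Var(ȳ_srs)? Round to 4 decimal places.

0.5707

Var(ȳ_str) = Σ Wₕ²(1−fₕ)sₕ²/nₕ with Wₕ = Nₕ/45437:
  Dept IV: (12346/45437)²·(1−1876/12346)·545.6/1876 = 0.018209381
  Dept II: (12353/45437)²·(1−2885/12353)·381/2885 = 0.0074815322
  Dept III: (11101/45437)²·(1−1195/11101)·734.7/1195 = 0.032747885
  Dept I: (9637/45437)²·(1−1616/9637)·62.83/1616 = 0.0014557164
  → Var(ȳ_str) = 0.059894515.
Var(ȳ_srs) = (1 − 7572/45437)·953.6/7572 = 0.10495036.
deff = 0.059894515 / 0.10495036 = 0.5707.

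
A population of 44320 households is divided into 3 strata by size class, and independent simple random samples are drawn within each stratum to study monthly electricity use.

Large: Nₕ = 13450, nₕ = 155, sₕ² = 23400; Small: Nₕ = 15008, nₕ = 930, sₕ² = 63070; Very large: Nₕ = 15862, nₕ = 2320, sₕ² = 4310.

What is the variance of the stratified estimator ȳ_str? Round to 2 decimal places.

Var(ȳ_str) = Σₕ Wₕ²(1 − fₕ)sₕ²/nₕ with Wₕ = Nₕ/N, N = 44320.
Large: Wₕ = 0.30347473; term = 0.30347473²·(1 − 0.01152416)·23400/155 = 13.743435.
Small: Wₕ = 0.33862816; term = 0.33862816²·(1 − 0.06196695)·63070/930 = 7.294645.
Very large: Wₕ = 0.35789711; term = 0.35789711²·(1 − 0.14626151)·4310/2320 = 0.20315641.
Sum = 21.241236.

21.24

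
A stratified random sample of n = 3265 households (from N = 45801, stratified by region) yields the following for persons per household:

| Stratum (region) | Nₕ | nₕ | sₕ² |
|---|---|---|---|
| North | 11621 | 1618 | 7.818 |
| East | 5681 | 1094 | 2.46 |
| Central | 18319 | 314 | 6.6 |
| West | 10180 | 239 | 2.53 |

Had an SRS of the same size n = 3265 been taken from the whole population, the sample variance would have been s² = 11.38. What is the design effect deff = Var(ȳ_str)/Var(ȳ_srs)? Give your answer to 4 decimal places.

Var(ȳ_str) = Σ Wₕ²(1−fₕ)sₕ²/nₕ with Wₕ = Nₕ/45801:
  North: (11621/45801)²·(1−1618/11621)·7.818/1618 = 2.677571 × 10^-4
  East: (5681/45801)²·(1−1094/5681)·2.46/1094 = 2.7933245 × 10^-5
  Central: (18319/45801)²·(1−314/18319)·6.6/314 = 0.0033049071
  West: (10180/45801)²·(1−239/10180)·2.53/239 = 5.10682 × 10^-4
  → Var(ȳ_str) = 0.0041112794.
Var(ȳ_srs) = (1 − 3265/45801)·11.38/3265 = 0.0032369856.
deff = 0.0041112794 / 0.0032369856 = 1.2701.

1.2701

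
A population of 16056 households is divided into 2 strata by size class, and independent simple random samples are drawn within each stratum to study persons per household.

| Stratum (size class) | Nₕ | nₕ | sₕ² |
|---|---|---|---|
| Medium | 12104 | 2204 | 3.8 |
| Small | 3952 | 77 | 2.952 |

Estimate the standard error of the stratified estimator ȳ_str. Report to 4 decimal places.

0.0555

Var(ȳ_str) = Σₕ Wₕ²(1 − fₕ)sₕ²/nₕ with Wₕ = Nₕ/N, N = 16056.
Medium: Wₕ = 0.75386148; term = 0.75386148²·(1 − 0.18208857)·3.8/2204 = 8.0142225 × 10^-4.
Small: Wₕ = 0.24613852; term = 0.24613852²·(1 − 0.01948381)·2.952/77 = 0.0022774012.
Sum = 0.0030788235.
SE = √(0.0030788235) = 0.0555.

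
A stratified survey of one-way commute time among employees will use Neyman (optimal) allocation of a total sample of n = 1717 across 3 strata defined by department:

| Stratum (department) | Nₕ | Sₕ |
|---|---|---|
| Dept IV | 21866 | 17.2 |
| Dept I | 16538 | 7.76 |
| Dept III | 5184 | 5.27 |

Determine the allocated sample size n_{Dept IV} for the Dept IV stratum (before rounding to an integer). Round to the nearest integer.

1214

Neyman allocation: nₕ = n·NₕSₕ / Σⱼ NⱼSⱼ.
Σ NⱼSⱼ = 21866·17.2 + 16538·7.76 + 5184·5.27 = 531749.76.
n_{Dept IV} = 1717·21866·17.2 / 531749.76 = 1214.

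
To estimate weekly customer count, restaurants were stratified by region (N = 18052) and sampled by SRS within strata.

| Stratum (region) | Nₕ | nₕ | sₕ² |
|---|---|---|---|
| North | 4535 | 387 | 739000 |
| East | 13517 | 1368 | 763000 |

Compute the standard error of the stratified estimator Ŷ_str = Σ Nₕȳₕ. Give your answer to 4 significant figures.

357100

Var(Ŷ_str) = Σₕ Nₕ²(1 − fₕ)sₕ²/nₕ.
North: 4535²·(1 − 387/4535)·739000/387 = 3.592109 × 10^10.
East: 13517²·(1 − 1368/13517)·763000/1368 = 9.1592368 × 10^10.
Sum = 1.2751346 × 10^11.
SE = √(1.2751346 × 10^11) = 357100.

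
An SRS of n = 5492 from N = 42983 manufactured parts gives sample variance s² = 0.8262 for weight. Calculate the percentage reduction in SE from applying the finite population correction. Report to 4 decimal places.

f = n/N = 5492/42983 = 0.12777144.
SE_no-fpc = √(s²/n) = 0.012265276; SE_fpc = √((1−f)s²/n) = 0.011454931.
Ratio = √(1−f) = 0.93393177. Reduction = 100·(1 − 0.93393177) = 6.6068%.

6.6068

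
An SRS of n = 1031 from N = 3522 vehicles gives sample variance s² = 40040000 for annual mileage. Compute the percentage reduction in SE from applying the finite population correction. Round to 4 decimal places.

15.9007

f = n/N = 1031/3522 = 0.29273140.
SE_no-fpc = √(s²/n) = 197.06872; SE_fpc = √((1−f)s²/n) = 165.73334.
Ratio = √(1−f) = 0.84099263. Reduction = 100·(1 − 0.84099263) = 15.9007%.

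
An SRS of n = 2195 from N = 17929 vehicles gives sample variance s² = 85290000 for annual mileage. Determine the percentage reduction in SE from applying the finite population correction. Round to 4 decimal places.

f = n/N = 2195/17929 = 0.12242735.
SE_no-fpc = √(s²/n) = 197.1205; SE_fpc = √((1−f)s²/n) = 184.66021.
Ratio = √(1−f) = 0.93678848. Reduction = 100·(1 − 0.93678848) = 6.3212%.

6.3212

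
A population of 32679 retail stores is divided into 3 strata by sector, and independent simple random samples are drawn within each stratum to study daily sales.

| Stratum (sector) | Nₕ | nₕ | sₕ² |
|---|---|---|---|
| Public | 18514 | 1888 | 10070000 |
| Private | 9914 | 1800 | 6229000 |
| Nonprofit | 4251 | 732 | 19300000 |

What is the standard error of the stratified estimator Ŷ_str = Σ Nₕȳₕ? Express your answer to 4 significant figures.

Var(Ŷ_str) = Σₕ Nₕ²(1 − fₕ)sₕ²/nₕ.
Public: 18514²·(1 − 1888/18514)·10070000/1888 = 1.6417821 × 10^12.
Private: 9914²·(1 − 1800/9914)·6229000/1800 = 2.7837469 × 10^11.
Nonprofit: 4251²·(1 − 732/4251)·19300000/732 = 3.9441788 × 10^11.
Sum = 2.3145747 × 10^12.
SE = √(2.3145747 × 10^12) = 1.521 × 10^6.

1.521 × 10^6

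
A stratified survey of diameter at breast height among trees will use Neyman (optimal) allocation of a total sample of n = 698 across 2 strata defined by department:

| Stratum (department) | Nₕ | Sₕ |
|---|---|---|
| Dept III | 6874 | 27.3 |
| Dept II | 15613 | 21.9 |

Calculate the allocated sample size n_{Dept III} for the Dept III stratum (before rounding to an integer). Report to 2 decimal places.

247.34

Neyman allocation: nₕ = n·NₕSₕ / Σⱼ NⱼSⱼ.
Σ NⱼSⱼ = 6874·27.3 + 15613·21.9 = 529584.9.
n_{Dept III} = 698·6874·27.3 / 529584.9 = 247.34.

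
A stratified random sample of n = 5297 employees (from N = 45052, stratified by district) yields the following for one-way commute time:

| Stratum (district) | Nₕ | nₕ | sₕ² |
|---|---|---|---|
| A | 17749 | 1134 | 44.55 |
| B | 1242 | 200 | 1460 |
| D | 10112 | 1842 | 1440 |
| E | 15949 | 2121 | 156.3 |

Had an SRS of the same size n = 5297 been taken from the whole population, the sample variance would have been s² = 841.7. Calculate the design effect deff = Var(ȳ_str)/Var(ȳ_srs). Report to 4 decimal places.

Var(ȳ_str) = Σ Wₕ²(1−fₕ)sₕ²/nₕ with Wₕ = Nₕ/45052:
  A: (17749/45052)²·(1−1134/17749)·44.55/1134 = 0.0057079576
  B: (1242/45052)²·(1−200/1242)·1460/200 = 0.0046546178
  D: (10112/45052)²·(1−1842/10112)·1440/1842 = 0.032209745
  E: (15949/45052)²·(1−2121/15949)·156.3/2121 = 0.0080072426
  → Var(ȳ_str) = 0.050579563.
Var(ȳ_srs) = (1 − 5297/45052)·841.7/5297 = 0.14021841.
deff = 0.050579563 / 0.14021841 = 0.3607.

0.3607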